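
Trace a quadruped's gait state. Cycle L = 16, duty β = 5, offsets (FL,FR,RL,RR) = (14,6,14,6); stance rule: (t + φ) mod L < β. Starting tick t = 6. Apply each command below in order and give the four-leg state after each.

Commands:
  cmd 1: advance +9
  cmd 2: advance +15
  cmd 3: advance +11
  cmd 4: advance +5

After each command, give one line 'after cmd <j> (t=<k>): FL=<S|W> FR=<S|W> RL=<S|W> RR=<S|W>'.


after cmd 1 (t=15): FL=W FR=W RL=W RR=W
after cmd 2 (t=30): FL=W FR=S RL=W RR=S
after cmd 3 (t=41): FL=W FR=W RL=W RR=W
after cmd 4 (t=46): FL=W FR=S RL=W RR=S

start t=6: FL=S FR=W RL=S RR=W
cmd 1: advance +9 → t=15, phase=(13,5,13,5) → FL=W FR=W RL=W RR=W
cmd 2: advance +15 → t=30, phase=(12,4,12,4) → FL=W FR=S RL=W RR=S
cmd 3: advance +11 → t=41, phase=(7,15,7,15) → FL=W FR=W RL=W RR=W
cmd 4: advance +5 → t=46, phase=(12,4,12,4) → FL=W FR=S RL=W RR=S


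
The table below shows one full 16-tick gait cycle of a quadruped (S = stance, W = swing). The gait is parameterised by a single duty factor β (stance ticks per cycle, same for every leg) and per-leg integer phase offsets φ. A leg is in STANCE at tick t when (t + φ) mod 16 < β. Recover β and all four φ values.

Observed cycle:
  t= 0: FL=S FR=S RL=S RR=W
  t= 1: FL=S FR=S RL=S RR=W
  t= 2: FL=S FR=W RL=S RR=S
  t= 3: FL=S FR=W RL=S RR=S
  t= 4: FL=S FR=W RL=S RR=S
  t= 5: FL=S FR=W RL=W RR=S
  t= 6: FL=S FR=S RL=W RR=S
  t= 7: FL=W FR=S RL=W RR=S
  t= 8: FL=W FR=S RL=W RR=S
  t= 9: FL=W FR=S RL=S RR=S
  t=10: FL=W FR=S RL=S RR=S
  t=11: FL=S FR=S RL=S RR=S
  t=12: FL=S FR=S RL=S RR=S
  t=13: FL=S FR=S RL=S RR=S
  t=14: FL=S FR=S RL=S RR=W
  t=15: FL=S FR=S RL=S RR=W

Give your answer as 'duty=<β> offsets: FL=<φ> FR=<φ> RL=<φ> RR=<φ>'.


duty β = stance ticks per leg = 12
FL: stance ticks = 12; W→S at t=11 → φ=5
FR: stance ticks = 12; W→S at t=6 → φ=10
RL: stance ticks = 12; W→S at t=9 → φ=7
RR: stance ticks = 12; W→S at t=2 → φ=14

duty=12 offsets: FL=5 FR=10 RL=7 RR=14


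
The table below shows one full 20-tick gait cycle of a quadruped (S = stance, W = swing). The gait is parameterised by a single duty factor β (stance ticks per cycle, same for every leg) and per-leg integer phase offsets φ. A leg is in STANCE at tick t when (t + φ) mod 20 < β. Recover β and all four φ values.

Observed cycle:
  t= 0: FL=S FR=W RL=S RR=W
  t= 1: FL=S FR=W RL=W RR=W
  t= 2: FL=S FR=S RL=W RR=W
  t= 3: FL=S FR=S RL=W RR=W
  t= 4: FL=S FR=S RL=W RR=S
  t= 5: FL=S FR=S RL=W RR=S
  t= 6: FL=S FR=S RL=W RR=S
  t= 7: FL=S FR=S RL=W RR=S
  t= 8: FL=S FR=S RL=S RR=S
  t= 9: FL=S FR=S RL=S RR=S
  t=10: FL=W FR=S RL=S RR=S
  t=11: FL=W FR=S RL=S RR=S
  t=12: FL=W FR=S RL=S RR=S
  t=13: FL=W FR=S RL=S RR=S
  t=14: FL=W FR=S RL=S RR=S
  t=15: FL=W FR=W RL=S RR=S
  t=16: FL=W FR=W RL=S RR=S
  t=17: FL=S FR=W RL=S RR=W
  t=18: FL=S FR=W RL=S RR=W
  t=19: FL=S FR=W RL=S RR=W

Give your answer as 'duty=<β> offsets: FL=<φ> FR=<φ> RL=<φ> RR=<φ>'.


duty β = stance ticks per leg = 13
FL: stance ticks = 13; W→S at t=17 → φ=3
FR: stance ticks = 13; W→S at t=2 → φ=18
RL: stance ticks = 13; W→S at t=8 → φ=12
RR: stance ticks = 13; W→S at t=4 → φ=16

duty=13 offsets: FL=3 FR=18 RL=12 RR=16


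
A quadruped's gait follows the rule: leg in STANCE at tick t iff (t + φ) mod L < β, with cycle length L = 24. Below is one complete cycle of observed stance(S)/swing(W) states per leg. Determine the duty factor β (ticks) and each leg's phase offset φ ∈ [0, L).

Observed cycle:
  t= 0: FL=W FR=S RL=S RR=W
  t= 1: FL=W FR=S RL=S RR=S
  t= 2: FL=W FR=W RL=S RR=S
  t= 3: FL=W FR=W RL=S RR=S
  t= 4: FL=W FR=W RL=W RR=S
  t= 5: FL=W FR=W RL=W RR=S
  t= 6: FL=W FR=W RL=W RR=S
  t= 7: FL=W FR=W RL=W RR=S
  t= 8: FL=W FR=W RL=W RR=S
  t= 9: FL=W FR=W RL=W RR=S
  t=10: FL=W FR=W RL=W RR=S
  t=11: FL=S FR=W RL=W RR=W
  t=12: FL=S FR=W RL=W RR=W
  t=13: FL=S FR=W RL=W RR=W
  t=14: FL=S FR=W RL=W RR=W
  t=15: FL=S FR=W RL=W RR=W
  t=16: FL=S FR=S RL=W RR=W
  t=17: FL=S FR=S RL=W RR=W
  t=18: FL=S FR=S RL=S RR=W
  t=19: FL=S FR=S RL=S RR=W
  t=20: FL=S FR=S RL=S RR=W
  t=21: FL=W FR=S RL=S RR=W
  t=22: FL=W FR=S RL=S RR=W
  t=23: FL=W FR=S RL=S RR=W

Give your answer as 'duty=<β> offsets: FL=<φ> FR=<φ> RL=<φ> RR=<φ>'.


duty=10 offsets: FL=13 FR=8 RL=6 RR=23

duty β = stance ticks per leg = 10
FL: stance ticks = 10; W→S at t=11 → φ=13
FR: stance ticks = 10; W→S at t=16 → φ=8
RL: stance ticks = 10; W→S at t=18 → φ=6
RR: stance ticks = 10; W→S at t=1 → φ=23


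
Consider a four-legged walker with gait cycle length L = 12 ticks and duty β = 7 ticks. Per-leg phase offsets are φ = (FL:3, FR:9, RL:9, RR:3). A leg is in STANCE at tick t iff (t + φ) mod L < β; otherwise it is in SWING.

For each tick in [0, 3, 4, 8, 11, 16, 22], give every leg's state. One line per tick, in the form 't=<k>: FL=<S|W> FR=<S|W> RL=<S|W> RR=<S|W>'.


t=0: FL=S FR=W RL=W RR=S
t=3: FL=S FR=S RL=S RR=S
t=4: FL=W FR=S RL=S RR=W
t=8: FL=W FR=S RL=S RR=W
t=11: FL=S FR=W RL=W RR=S
t=16: FL=W FR=S RL=S RR=W
t=22: FL=S FR=W RL=W RR=S

t=0: phase=(3,9,9,3) vs β=7 → FL=S FR=W RL=W RR=S
t=3: phase=(6,0,0,6) vs β=7 → FL=S FR=S RL=S RR=S
t=4: phase=(7,1,1,7) vs β=7 → FL=W FR=S RL=S RR=W
t=8: phase=(11,5,5,11) vs β=7 → FL=W FR=S RL=S RR=W
t=11: phase=(2,8,8,2) vs β=7 → FL=S FR=W RL=W RR=S
t=16: phase=(7,1,1,7) vs β=7 → FL=W FR=S RL=S RR=W
t=22: phase=(1,7,7,1) vs β=7 → FL=S FR=W RL=W RR=S


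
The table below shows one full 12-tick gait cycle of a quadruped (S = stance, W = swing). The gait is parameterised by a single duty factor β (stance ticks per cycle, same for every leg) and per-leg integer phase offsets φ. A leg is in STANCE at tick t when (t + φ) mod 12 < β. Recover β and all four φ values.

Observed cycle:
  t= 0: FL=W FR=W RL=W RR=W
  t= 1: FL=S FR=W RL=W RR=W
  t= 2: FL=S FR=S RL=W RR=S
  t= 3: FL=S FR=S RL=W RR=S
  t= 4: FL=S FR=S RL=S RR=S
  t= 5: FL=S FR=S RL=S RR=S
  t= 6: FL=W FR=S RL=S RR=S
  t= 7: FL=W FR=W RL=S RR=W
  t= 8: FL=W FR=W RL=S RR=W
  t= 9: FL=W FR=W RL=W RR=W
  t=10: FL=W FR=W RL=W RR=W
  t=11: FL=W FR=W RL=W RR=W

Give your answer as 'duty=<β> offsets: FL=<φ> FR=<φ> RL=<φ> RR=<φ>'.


duty β = stance ticks per leg = 5
FL: stance ticks = 5; W→S at t=1 → φ=11
FR: stance ticks = 5; W→S at t=2 → φ=10
RL: stance ticks = 5; W→S at t=4 → φ=8
RR: stance ticks = 5; W→S at t=2 → φ=10

duty=5 offsets: FL=11 FR=10 RL=8 RR=10


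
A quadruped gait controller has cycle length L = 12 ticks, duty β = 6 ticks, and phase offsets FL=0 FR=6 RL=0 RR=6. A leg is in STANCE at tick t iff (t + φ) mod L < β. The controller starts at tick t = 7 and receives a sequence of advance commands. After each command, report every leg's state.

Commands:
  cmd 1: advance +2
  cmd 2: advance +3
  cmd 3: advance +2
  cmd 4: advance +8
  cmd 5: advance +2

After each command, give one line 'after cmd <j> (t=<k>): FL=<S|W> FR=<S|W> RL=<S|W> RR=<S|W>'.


after cmd 1 (t=9): FL=W FR=S RL=W RR=S
after cmd 2 (t=12): FL=S FR=W RL=S RR=W
after cmd 3 (t=14): FL=S FR=W RL=S RR=W
after cmd 4 (t=22): FL=W FR=S RL=W RR=S
after cmd 5 (t=24): FL=S FR=W RL=S RR=W

start t=7: FL=W FR=S RL=W RR=S
cmd 1: advance +2 → t=9, phase=(9,3,9,3) → FL=W FR=S RL=W RR=S
cmd 2: advance +3 → t=12, phase=(0,6,0,6) → FL=S FR=W RL=S RR=W
cmd 3: advance +2 → t=14, phase=(2,8,2,8) → FL=S FR=W RL=S RR=W
cmd 4: advance +8 → t=22, phase=(10,4,10,4) → FL=W FR=S RL=W RR=S
cmd 5: advance +2 → t=24, phase=(0,6,0,6) → FL=S FR=W RL=S RR=W


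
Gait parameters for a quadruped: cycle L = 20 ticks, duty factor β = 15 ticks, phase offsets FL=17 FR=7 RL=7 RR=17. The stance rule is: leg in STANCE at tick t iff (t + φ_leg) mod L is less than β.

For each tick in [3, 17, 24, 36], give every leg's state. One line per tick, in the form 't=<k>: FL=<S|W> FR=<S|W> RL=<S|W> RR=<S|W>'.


t=3: FL=S FR=S RL=S RR=S
t=17: FL=S FR=S RL=S RR=S
t=24: FL=S FR=S RL=S RR=S
t=36: FL=S FR=S RL=S RR=S

t=3: phase=(0,10,10,0) vs β=15 → FL=S FR=S RL=S RR=S
t=17: phase=(14,4,4,14) vs β=15 → FL=S FR=S RL=S RR=S
t=24: phase=(1,11,11,1) vs β=15 → FL=S FR=S RL=S RR=S
t=36: phase=(13,3,3,13) vs β=15 → FL=S FR=S RL=S RR=S


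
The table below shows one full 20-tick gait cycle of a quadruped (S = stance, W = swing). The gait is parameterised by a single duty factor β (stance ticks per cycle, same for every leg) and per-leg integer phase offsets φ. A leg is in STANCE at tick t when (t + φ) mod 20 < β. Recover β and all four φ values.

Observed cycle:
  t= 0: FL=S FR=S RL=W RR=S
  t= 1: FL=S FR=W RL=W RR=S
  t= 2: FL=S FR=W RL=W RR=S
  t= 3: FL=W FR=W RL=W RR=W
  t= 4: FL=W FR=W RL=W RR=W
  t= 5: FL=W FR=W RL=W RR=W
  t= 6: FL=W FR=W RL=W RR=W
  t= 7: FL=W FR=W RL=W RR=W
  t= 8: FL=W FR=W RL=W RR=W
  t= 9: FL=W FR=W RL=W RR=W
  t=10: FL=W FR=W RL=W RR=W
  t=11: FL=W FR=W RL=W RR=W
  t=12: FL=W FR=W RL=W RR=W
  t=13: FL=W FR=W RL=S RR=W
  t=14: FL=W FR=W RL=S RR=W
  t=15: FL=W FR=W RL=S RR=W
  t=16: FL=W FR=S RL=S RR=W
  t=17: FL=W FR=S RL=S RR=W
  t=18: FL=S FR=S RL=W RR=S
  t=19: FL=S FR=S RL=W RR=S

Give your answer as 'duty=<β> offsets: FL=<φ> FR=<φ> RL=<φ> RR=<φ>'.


duty β = stance ticks per leg = 5
FL: stance ticks = 5; W→S at t=18 → φ=2
FR: stance ticks = 5; W→S at t=16 → φ=4
RL: stance ticks = 5; W→S at t=13 → φ=7
RR: stance ticks = 5; W→S at t=18 → φ=2

duty=5 offsets: FL=2 FR=4 RL=7 RR=2


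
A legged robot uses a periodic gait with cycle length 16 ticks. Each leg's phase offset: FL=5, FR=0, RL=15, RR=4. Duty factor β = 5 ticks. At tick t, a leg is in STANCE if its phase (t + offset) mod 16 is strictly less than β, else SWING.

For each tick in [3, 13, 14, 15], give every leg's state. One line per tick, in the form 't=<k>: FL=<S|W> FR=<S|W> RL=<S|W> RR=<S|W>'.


t=3: phase=(8,3,2,7) vs β=5 → FL=W FR=S RL=S RR=W
t=13: phase=(2,13,12,1) vs β=5 → FL=S FR=W RL=W RR=S
t=14: phase=(3,14,13,2) vs β=5 → FL=S FR=W RL=W RR=S
t=15: phase=(4,15,14,3) vs β=5 → FL=S FR=W RL=W RR=S

t=3: FL=W FR=S RL=S RR=W
t=13: FL=S FR=W RL=W RR=S
t=14: FL=S FR=W RL=W RR=S
t=15: FL=S FR=W RL=W RR=S


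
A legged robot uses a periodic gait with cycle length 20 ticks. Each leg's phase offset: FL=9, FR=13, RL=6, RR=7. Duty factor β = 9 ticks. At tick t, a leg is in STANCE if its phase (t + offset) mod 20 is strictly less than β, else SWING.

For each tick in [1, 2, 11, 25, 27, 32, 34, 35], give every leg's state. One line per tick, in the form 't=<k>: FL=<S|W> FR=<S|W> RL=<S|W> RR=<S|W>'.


t=1: FL=W FR=W RL=S RR=S
t=2: FL=W FR=W RL=S RR=W
t=11: FL=S FR=S RL=W RR=W
t=25: FL=W FR=W RL=W RR=W
t=27: FL=W FR=S RL=W RR=W
t=32: FL=S FR=S RL=W RR=W
t=34: FL=S FR=S RL=S RR=S
t=35: FL=S FR=S RL=S RR=S

t=1: phase=(10,14,7,8) vs β=9 → FL=W FR=W RL=S RR=S
t=2: phase=(11,15,8,9) vs β=9 → FL=W FR=W RL=S RR=W
t=11: phase=(0,4,17,18) vs β=9 → FL=S FR=S RL=W RR=W
t=25: phase=(14,18,11,12) vs β=9 → FL=W FR=W RL=W RR=W
t=27: phase=(16,0,13,14) vs β=9 → FL=W FR=S RL=W RR=W
t=32: phase=(1,5,18,19) vs β=9 → FL=S FR=S RL=W RR=W
t=34: phase=(3,7,0,1) vs β=9 → FL=S FR=S RL=S RR=S
t=35: phase=(4,8,1,2) vs β=9 → FL=S FR=S RL=S RR=S


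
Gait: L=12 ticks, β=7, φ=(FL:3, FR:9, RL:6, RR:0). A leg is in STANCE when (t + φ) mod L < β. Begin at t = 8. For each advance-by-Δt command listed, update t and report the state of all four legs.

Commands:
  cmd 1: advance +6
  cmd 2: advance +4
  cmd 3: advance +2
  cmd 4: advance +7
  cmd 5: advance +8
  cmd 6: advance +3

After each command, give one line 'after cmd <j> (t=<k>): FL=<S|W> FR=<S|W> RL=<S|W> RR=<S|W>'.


after cmd 1 (t=14): FL=S FR=W RL=W RR=S
after cmd 2 (t=18): FL=W FR=S RL=S RR=S
after cmd 3 (t=20): FL=W FR=S RL=S RR=W
after cmd 4 (t=27): FL=S FR=S RL=W RR=S
after cmd 5 (t=35): FL=S FR=W RL=S RR=W
after cmd 6 (t=38): FL=S FR=W RL=W RR=S

start t=8: FL=W FR=S RL=S RR=W
cmd 1: advance +6 → t=14, phase=(5,11,8,2) → FL=S FR=W RL=W RR=S
cmd 2: advance +4 → t=18, phase=(9,3,0,6) → FL=W FR=S RL=S RR=S
cmd 3: advance +2 → t=20, phase=(11,5,2,8) → FL=W FR=S RL=S RR=W
cmd 4: advance +7 → t=27, phase=(6,0,9,3) → FL=S FR=S RL=W RR=S
cmd 5: advance +8 → t=35, phase=(2,8,5,11) → FL=S FR=W RL=S RR=W
cmd 6: advance +3 → t=38, phase=(5,11,8,2) → FL=S FR=W RL=W RR=S


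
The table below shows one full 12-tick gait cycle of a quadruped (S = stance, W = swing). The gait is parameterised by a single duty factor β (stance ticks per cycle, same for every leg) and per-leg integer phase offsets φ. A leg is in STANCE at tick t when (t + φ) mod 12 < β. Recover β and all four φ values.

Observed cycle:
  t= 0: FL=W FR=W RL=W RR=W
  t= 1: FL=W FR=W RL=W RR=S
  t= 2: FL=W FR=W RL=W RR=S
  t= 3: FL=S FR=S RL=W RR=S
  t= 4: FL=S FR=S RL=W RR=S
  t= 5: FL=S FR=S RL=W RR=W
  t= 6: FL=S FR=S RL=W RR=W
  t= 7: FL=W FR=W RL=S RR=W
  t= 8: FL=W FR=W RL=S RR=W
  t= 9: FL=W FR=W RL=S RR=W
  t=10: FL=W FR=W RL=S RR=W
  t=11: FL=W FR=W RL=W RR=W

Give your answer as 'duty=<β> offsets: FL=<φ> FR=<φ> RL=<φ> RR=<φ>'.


duty=4 offsets: FL=9 FR=9 RL=5 RR=11

duty β = stance ticks per leg = 4
FL: stance ticks = 4; W→S at t=3 → φ=9
FR: stance ticks = 4; W→S at t=3 → φ=9
RL: stance ticks = 4; W→S at t=7 → φ=5
RR: stance ticks = 4; W→S at t=1 → φ=11


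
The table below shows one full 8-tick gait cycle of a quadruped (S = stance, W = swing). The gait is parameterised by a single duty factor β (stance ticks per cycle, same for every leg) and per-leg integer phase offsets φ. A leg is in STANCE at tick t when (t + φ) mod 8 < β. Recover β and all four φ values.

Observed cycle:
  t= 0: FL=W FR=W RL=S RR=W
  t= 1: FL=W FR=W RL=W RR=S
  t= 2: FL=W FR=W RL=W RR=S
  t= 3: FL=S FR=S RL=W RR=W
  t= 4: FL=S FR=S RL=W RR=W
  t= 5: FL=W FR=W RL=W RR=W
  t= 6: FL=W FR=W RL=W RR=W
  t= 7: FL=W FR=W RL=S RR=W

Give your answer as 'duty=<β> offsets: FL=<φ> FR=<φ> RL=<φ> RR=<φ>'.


duty=2 offsets: FL=5 FR=5 RL=1 RR=7

duty β = stance ticks per leg = 2
FL: stance ticks = 2; W→S at t=3 → φ=5
FR: stance ticks = 2; W→S at t=3 → φ=5
RL: stance ticks = 2; W→S at t=7 → φ=1
RR: stance ticks = 2; W→S at t=1 → φ=7


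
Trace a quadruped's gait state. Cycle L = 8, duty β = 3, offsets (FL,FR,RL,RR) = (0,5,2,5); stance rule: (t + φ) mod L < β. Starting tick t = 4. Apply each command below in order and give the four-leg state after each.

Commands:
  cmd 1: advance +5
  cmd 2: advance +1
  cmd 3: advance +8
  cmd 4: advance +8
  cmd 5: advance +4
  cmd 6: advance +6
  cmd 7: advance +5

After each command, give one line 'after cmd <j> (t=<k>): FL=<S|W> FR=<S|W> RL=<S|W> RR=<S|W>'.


start t=4: FL=W FR=S RL=W RR=S
cmd 1: advance +5 → t=9, phase=(1,6,3,6) → FL=S FR=W RL=W RR=W
cmd 2: advance +1 → t=10, phase=(2,7,4,7) → FL=S FR=W RL=W RR=W
cmd 3: advance +8 → t=18, phase=(2,7,4,7) → FL=S FR=W RL=W RR=W
cmd 4: advance +8 → t=26, phase=(2,7,4,7) → FL=S FR=W RL=W RR=W
cmd 5: advance +4 → t=30, phase=(6,3,0,3) → FL=W FR=W RL=S RR=W
cmd 6: advance +6 → t=36, phase=(4,1,6,1) → FL=W FR=S RL=W RR=S
cmd 7: advance +5 → t=41, phase=(1,6,3,6) → FL=S FR=W RL=W RR=W

after cmd 1 (t=9): FL=S FR=W RL=W RR=W
after cmd 2 (t=10): FL=S FR=W RL=W RR=W
after cmd 3 (t=18): FL=S FR=W RL=W RR=W
after cmd 4 (t=26): FL=S FR=W RL=W RR=W
after cmd 5 (t=30): FL=W FR=W RL=S RR=W
after cmd 6 (t=36): FL=W FR=S RL=W RR=S
after cmd 7 (t=41): FL=S FR=W RL=W RR=W


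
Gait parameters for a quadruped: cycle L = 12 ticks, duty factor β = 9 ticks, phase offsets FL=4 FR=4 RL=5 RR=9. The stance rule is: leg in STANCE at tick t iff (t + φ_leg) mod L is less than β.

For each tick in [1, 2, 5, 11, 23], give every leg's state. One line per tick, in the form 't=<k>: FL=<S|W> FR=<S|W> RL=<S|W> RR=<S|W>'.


t=1: phase=(5,5,6,10) vs β=9 → FL=S FR=S RL=S RR=W
t=2: phase=(6,6,7,11) vs β=9 → FL=S FR=S RL=S RR=W
t=5: phase=(9,9,10,2) vs β=9 → FL=W FR=W RL=W RR=S
t=11: phase=(3,3,4,8) vs β=9 → FL=S FR=S RL=S RR=S
t=23: phase=(3,3,4,8) vs β=9 → FL=S FR=S RL=S RR=S

t=1: FL=S FR=S RL=S RR=W
t=2: FL=S FR=S RL=S RR=W
t=5: FL=W FR=W RL=W RR=S
t=11: FL=S FR=S RL=S RR=S
t=23: FL=S FR=S RL=S RR=S


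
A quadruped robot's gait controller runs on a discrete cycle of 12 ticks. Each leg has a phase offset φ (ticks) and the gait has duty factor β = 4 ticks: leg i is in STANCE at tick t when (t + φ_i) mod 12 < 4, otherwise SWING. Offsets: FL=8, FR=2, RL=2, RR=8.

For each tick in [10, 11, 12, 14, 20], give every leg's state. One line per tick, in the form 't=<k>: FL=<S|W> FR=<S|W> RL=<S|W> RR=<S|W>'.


t=10: phase=(6,0,0,6) vs β=4 → FL=W FR=S RL=S RR=W
t=11: phase=(7,1,1,7) vs β=4 → FL=W FR=S RL=S RR=W
t=12: phase=(8,2,2,8) vs β=4 → FL=W FR=S RL=S RR=W
t=14: phase=(10,4,4,10) vs β=4 → FL=W FR=W RL=W RR=W
t=20: phase=(4,10,10,4) vs β=4 → FL=W FR=W RL=W RR=W

t=10: FL=W FR=S RL=S RR=W
t=11: FL=W FR=S RL=S RR=W
t=12: FL=W FR=S RL=S RR=W
t=14: FL=W FR=W RL=W RR=W
t=20: FL=W FR=W RL=W RR=W


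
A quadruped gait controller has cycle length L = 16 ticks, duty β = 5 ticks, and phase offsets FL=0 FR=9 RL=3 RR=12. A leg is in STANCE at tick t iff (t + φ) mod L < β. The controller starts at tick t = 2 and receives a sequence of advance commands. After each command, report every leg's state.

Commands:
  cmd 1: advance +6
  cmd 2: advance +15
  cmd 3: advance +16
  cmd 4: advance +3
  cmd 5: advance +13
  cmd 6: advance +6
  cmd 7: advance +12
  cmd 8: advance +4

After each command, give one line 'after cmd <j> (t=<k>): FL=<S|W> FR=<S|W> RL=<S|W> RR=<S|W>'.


start t=2: FL=S FR=W RL=W RR=W
cmd 1: advance +6 → t=8, phase=(8,1,11,4) → FL=W FR=S RL=W RR=S
cmd 2: advance +15 → t=23, phase=(7,0,10,3) → FL=W FR=S RL=W RR=S
cmd 3: advance +16 → t=39, phase=(7,0,10,3) → FL=W FR=S RL=W RR=S
cmd 4: advance +3 → t=42, phase=(10,3,13,6) → FL=W FR=S RL=W RR=W
cmd 5: advance +13 → t=55, phase=(7,0,10,3) → FL=W FR=S RL=W RR=S
cmd 6: advance +6 → t=61, phase=(13,6,0,9) → FL=W FR=W RL=S RR=W
cmd 7: advance +12 → t=73, phase=(9,2,12,5) → FL=W FR=S RL=W RR=W
cmd 8: advance +4 → t=77, phase=(13,6,0,9) → FL=W FR=W RL=S RR=W

after cmd 1 (t=8): FL=W FR=S RL=W RR=S
after cmd 2 (t=23): FL=W FR=S RL=W RR=S
after cmd 3 (t=39): FL=W FR=S RL=W RR=S
after cmd 4 (t=42): FL=W FR=S RL=W RR=W
after cmd 5 (t=55): FL=W FR=S RL=W RR=S
after cmd 6 (t=61): FL=W FR=W RL=S RR=W
after cmd 7 (t=73): FL=W FR=S RL=W RR=W
after cmd 8 (t=77): FL=W FR=W RL=S RR=W


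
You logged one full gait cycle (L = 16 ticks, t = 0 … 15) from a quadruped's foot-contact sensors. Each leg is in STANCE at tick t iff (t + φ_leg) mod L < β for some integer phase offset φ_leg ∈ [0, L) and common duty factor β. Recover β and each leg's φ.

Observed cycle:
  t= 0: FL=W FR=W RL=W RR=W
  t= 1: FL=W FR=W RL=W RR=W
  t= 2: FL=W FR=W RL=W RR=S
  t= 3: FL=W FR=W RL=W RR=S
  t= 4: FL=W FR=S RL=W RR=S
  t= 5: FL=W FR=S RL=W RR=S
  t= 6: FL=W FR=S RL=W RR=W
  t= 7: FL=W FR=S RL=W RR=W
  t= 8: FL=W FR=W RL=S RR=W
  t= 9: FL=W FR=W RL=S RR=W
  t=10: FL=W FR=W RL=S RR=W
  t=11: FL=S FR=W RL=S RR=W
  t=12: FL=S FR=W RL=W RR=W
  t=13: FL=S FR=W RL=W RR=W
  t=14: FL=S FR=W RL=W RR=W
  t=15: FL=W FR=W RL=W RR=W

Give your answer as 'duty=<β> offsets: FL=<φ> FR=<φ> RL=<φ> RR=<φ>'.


duty=4 offsets: FL=5 FR=12 RL=8 RR=14

duty β = stance ticks per leg = 4
FL: stance ticks = 4; W→S at t=11 → φ=5
FR: stance ticks = 4; W→S at t=4 → φ=12
RL: stance ticks = 4; W→S at t=8 → φ=8
RR: stance ticks = 4; W→S at t=2 → φ=14


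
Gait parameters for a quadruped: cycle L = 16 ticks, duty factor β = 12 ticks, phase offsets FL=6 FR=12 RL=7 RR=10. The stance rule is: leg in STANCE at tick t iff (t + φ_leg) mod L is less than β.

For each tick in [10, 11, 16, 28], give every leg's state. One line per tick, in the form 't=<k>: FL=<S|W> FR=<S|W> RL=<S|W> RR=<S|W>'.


t=10: FL=S FR=S RL=S RR=S
t=11: FL=S FR=S RL=S RR=S
t=16: FL=S FR=W RL=S RR=S
t=28: FL=S FR=S RL=S RR=S

t=10: phase=(0,6,1,4) vs β=12 → FL=S FR=S RL=S RR=S
t=11: phase=(1,7,2,5) vs β=12 → FL=S FR=S RL=S RR=S
t=16: phase=(6,12,7,10) vs β=12 → FL=S FR=W RL=S RR=S
t=28: phase=(2,8,3,6) vs β=12 → FL=S FR=S RL=S RR=S


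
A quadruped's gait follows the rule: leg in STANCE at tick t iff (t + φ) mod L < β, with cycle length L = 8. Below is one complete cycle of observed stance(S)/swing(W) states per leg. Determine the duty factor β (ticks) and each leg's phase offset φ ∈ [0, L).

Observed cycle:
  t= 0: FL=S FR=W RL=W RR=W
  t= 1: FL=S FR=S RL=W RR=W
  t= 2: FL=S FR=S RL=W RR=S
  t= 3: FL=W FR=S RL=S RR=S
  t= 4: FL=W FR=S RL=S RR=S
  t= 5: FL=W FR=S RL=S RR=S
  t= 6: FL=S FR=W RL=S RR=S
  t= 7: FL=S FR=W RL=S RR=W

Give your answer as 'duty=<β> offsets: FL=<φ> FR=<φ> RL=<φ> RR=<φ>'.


duty=5 offsets: FL=2 FR=7 RL=5 RR=6

duty β = stance ticks per leg = 5
FL: stance ticks = 5; W→S at t=6 → φ=2
FR: stance ticks = 5; W→S at t=1 → φ=7
RL: stance ticks = 5; W→S at t=3 → φ=5
RR: stance ticks = 5; W→S at t=2 → φ=6


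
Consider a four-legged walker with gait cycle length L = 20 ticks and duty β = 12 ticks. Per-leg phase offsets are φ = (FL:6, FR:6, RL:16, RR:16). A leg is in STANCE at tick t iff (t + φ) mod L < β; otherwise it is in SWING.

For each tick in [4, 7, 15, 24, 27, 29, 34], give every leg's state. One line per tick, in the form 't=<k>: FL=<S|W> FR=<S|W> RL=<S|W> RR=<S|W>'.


t=4: phase=(10,10,0,0) vs β=12 → FL=S FR=S RL=S RR=S
t=7: phase=(13,13,3,3) vs β=12 → FL=W FR=W RL=S RR=S
t=15: phase=(1,1,11,11) vs β=12 → FL=S FR=S RL=S RR=S
t=24: phase=(10,10,0,0) vs β=12 → FL=S FR=S RL=S RR=S
t=27: phase=(13,13,3,3) vs β=12 → FL=W FR=W RL=S RR=S
t=29: phase=(15,15,5,5) vs β=12 → FL=W FR=W RL=S RR=S
t=34: phase=(0,0,10,10) vs β=12 → FL=S FR=S RL=S RR=S

t=4: FL=S FR=S RL=S RR=S
t=7: FL=W FR=W RL=S RR=S
t=15: FL=S FR=S RL=S RR=S
t=24: FL=S FR=S RL=S RR=S
t=27: FL=W FR=W RL=S RR=S
t=29: FL=W FR=W RL=S RR=S
t=34: FL=S FR=S RL=S RR=S


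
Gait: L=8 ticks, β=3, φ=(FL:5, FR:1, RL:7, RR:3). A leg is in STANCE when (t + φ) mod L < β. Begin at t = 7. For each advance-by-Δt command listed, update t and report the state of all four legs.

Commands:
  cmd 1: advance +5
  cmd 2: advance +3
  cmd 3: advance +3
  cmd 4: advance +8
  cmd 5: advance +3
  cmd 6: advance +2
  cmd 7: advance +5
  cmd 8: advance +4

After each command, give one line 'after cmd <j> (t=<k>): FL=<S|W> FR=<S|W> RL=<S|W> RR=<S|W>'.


start t=7: FL=W FR=S RL=W RR=S
cmd 1: advance +5 → t=12, phase=(1,5,3,7) → FL=S FR=W RL=W RR=W
cmd 2: advance +3 → t=15, phase=(4,0,6,2) → FL=W FR=S RL=W RR=S
cmd 3: advance +3 → t=18, phase=(7,3,1,5) → FL=W FR=W RL=S RR=W
cmd 4: advance +8 → t=26, phase=(7,3,1,5) → FL=W FR=W RL=S RR=W
cmd 5: advance +3 → t=29, phase=(2,6,4,0) → FL=S FR=W RL=W RR=S
cmd 6: advance +2 → t=31, phase=(4,0,6,2) → FL=W FR=S RL=W RR=S
cmd 7: advance +5 → t=36, phase=(1,5,3,7) → FL=S FR=W RL=W RR=W
cmd 8: advance +4 → t=40, phase=(5,1,7,3) → FL=W FR=S RL=W RR=W

after cmd 1 (t=12): FL=S FR=W RL=W RR=W
after cmd 2 (t=15): FL=W FR=S RL=W RR=S
after cmd 3 (t=18): FL=W FR=W RL=S RR=W
after cmd 4 (t=26): FL=W FR=W RL=S RR=W
after cmd 5 (t=29): FL=S FR=W RL=W RR=S
after cmd 6 (t=31): FL=W FR=S RL=W RR=S
after cmd 7 (t=36): FL=S FR=W RL=W RR=W
after cmd 8 (t=40): FL=W FR=S RL=W RR=W


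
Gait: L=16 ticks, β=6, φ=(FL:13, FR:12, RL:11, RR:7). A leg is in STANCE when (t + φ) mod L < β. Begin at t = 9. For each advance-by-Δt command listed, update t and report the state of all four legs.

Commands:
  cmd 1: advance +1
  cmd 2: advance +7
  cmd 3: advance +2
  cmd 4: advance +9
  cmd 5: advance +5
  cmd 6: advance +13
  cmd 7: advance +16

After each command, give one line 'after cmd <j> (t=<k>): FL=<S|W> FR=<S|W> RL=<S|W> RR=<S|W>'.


start t=9: FL=W FR=S RL=S RR=S
cmd 1: advance +1 → t=10, phase=(7,6,5,1) → FL=W FR=W RL=S RR=S
cmd 2: advance +7 → t=17, phase=(14,13,12,8) → FL=W FR=W RL=W RR=W
cmd 3: advance +2 → t=19, phase=(0,15,14,10) → FL=S FR=W RL=W RR=W
cmd 4: advance +9 → t=28, phase=(9,8,7,3) → FL=W FR=W RL=W RR=S
cmd 5: advance +5 → t=33, phase=(14,13,12,8) → FL=W FR=W RL=W RR=W
cmd 6: advance +13 → t=46, phase=(11,10,9,5) → FL=W FR=W RL=W RR=S
cmd 7: advance +16 → t=62, phase=(11,10,9,5) → FL=W FR=W RL=W RR=S

after cmd 1 (t=10): FL=W FR=W RL=S RR=S
after cmd 2 (t=17): FL=W FR=W RL=W RR=W
after cmd 3 (t=19): FL=S FR=W RL=W RR=W
after cmd 4 (t=28): FL=W FR=W RL=W RR=S
after cmd 5 (t=33): FL=W FR=W RL=W RR=W
after cmd 6 (t=46): FL=W FR=W RL=W RR=S
after cmd 7 (t=62): FL=W FR=W RL=W RR=S


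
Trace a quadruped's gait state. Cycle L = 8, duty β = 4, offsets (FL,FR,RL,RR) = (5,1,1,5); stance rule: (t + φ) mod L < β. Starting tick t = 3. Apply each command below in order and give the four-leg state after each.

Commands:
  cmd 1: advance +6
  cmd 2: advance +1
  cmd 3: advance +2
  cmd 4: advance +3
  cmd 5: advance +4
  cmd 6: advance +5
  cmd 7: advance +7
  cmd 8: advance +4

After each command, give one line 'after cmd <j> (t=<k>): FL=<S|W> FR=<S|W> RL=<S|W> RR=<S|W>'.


start t=3: FL=S FR=W RL=W RR=S
cmd 1: advance +6 → t=9, phase=(6,2,2,6) → FL=W FR=S RL=S RR=W
cmd 2: advance +1 → t=10, phase=(7,3,3,7) → FL=W FR=S RL=S RR=W
cmd 3: advance +2 → t=12, phase=(1,5,5,1) → FL=S FR=W RL=W RR=S
cmd 4: advance +3 → t=15, phase=(4,0,0,4) → FL=W FR=S RL=S RR=W
cmd 5: advance +4 → t=19, phase=(0,4,4,0) → FL=S FR=W RL=W RR=S
cmd 6: advance +5 → t=24, phase=(5,1,1,5) → FL=W FR=S RL=S RR=W
cmd 7: advance +7 → t=31, phase=(4,0,0,4) → FL=W FR=S RL=S RR=W
cmd 8: advance +4 → t=35, phase=(0,4,4,0) → FL=S FR=W RL=W RR=S

after cmd 1 (t=9): FL=W FR=S RL=S RR=W
after cmd 2 (t=10): FL=W FR=S RL=S RR=W
after cmd 3 (t=12): FL=S FR=W RL=W RR=S
after cmd 4 (t=15): FL=W FR=S RL=S RR=W
after cmd 5 (t=19): FL=S FR=W RL=W RR=S
after cmd 6 (t=24): FL=W FR=S RL=S RR=W
after cmd 7 (t=31): FL=W FR=S RL=S RR=W
after cmd 8 (t=35): FL=S FR=W RL=W RR=S


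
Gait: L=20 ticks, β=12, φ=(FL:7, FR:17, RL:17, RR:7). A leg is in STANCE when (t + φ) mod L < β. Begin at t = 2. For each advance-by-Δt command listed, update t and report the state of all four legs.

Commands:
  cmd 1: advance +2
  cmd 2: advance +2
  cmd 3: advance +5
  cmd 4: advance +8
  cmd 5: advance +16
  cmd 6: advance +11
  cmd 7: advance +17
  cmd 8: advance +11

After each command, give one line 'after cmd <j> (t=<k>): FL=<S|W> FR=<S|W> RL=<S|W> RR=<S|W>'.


after cmd 1 (t=4): FL=S FR=S RL=S RR=S
after cmd 2 (t=6): FL=W FR=S RL=S RR=W
after cmd 3 (t=11): FL=W FR=S RL=S RR=W
after cmd 4 (t=19): FL=S FR=W RL=W RR=S
after cmd 5 (t=35): FL=S FR=W RL=W RR=S
after cmd 6 (t=46): FL=W FR=S RL=S RR=W
after cmd 7 (t=63): FL=S FR=S RL=S RR=S
after cmd 8 (t=74): FL=S FR=S RL=S RR=S

start t=2: FL=S FR=W RL=W RR=S
cmd 1: advance +2 → t=4, phase=(11,1,1,11) → FL=S FR=S RL=S RR=S
cmd 2: advance +2 → t=6, phase=(13,3,3,13) → FL=W FR=S RL=S RR=W
cmd 3: advance +5 → t=11, phase=(18,8,8,18) → FL=W FR=S RL=S RR=W
cmd 4: advance +8 → t=19, phase=(6,16,16,6) → FL=S FR=W RL=W RR=S
cmd 5: advance +16 → t=35, phase=(2,12,12,2) → FL=S FR=W RL=W RR=S
cmd 6: advance +11 → t=46, phase=(13,3,3,13) → FL=W FR=S RL=S RR=W
cmd 7: advance +17 → t=63, phase=(10,0,0,10) → FL=S FR=S RL=S RR=S
cmd 8: advance +11 → t=74, phase=(1,11,11,1) → FL=S FR=S RL=S RR=S


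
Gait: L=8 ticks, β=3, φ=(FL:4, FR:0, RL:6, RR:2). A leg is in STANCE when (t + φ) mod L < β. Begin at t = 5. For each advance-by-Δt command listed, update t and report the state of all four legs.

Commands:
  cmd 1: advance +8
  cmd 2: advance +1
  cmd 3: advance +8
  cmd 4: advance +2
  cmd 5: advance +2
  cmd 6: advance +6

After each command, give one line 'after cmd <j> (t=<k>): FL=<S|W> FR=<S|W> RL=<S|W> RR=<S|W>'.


after cmd 1 (t=13): FL=S FR=W RL=W RR=W
after cmd 2 (t=14): FL=S FR=W RL=W RR=S
after cmd 3 (t=22): FL=S FR=W RL=W RR=S
after cmd 4 (t=24): FL=W FR=S RL=W RR=S
after cmd 5 (t=26): FL=W FR=S RL=S RR=W
after cmd 6 (t=32): FL=W FR=S RL=W RR=S

start t=5: FL=S FR=W RL=W RR=W
cmd 1: advance +8 → t=13, phase=(1,5,3,7) → FL=S FR=W RL=W RR=W
cmd 2: advance +1 → t=14, phase=(2,6,4,0) → FL=S FR=W RL=W RR=S
cmd 3: advance +8 → t=22, phase=(2,6,4,0) → FL=S FR=W RL=W RR=S
cmd 4: advance +2 → t=24, phase=(4,0,6,2) → FL=W FR=S RL=W RR=S
cmd 5: advance +2 → t=26, phase=(6,2,0,4) → FL=W FR=S RL=S RR=W
cmd 6: advance +6 → t=32, phase=(4,0,6,2) → FL=W FR=S RL=W RR=S


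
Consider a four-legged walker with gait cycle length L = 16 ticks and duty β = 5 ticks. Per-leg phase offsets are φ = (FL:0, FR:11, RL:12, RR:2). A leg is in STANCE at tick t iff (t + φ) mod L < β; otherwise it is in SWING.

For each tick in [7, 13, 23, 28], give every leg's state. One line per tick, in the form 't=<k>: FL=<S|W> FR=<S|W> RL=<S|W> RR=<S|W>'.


t=7: phase=(7,2,3,9) vs β=5 → FL=W FR=S RL=S RR=W
t=13: phase=(13,8,9,15) vs β=5 → FL=W FR=W RL=W RR=W
t=23: phase=(7,2,3,9) vs β=5 → FL=W FR=S RL=S RR=W
t=28: phase=(12,7,8,14) vs β=5 → FL=W FR=W RL=W RR=W

t=7: FL=W FR=S RL=S RR=W
t=13: FL=W FR=W RL=W RR=W
t=23: FL=W FR=S RL=S RR=W
t=28: FL=W FR=W RL=W RR=W


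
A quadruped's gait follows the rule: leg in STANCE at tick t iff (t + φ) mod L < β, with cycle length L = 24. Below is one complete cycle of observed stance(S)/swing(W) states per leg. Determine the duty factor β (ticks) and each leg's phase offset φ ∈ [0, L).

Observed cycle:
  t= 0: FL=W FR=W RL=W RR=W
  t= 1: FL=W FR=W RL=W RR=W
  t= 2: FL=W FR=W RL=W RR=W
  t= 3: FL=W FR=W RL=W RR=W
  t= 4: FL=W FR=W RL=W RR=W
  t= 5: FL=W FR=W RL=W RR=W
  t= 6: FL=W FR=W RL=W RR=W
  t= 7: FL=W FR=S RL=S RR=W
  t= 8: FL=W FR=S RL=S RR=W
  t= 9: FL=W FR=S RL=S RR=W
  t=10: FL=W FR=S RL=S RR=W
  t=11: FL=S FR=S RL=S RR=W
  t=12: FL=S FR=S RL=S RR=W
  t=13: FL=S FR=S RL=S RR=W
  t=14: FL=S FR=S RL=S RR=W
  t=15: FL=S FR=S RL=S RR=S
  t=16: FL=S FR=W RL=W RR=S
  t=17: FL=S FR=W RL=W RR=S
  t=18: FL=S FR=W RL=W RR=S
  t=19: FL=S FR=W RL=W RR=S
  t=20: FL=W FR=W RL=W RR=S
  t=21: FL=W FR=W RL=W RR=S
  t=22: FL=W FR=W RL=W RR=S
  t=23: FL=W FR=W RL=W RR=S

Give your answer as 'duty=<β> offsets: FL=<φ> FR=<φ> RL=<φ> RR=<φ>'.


duty=9 offsets: FL=13 FR=17 RL=17 RR=9

duty β = stance ticks per leg = 9
FL: stance ticks = 9; W→S at t=11 → φ=13
FR: stance ticks = 9; W→S at t=7 → φ=17
RL: stance ticks = 9; W→S at t=7 → φ=17
RR: stance ticks = 9; W→S at t=15 → φ=9


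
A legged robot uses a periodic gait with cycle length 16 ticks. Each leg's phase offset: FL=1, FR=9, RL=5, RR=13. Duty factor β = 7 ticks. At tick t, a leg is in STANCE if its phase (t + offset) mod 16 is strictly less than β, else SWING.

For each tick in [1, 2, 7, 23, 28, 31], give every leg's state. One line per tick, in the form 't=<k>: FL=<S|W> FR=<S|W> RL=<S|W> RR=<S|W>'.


t=1: phase=(2,10,6,14) vs β=7 → FL=S FR=W RL=S RR=W
t=2: phase=(3,11,7,15) vs β=7 → FL=S FR=W RL=W RR=W
t=7: phase=(8,0,12,4) vs β=7 → FL=W FR=S RL=W RR=S
t=23: phase=(8,0,12,4) vs β=7 → FL=W FR=S RL=W RR=S
t=28: phase=(13,5,1,9) vs β=7 → FL=W FR=S RL=S RR=W
t=31: phase=(0,8,4,12) vs β=7 → FL=S FR=W RL=S RR=W

t=1: FL=S FR=W RL=S RR=W
t=2: FL=S FR=W RL=W RR=W
t=7: FL=W FR=S RL=W RR=S
t=23: FL=W FR=S RL=W RR=S
t=28: FL=W FR=S RL=S RR=W
t=31: FL=S FR=W RL=S RR=W


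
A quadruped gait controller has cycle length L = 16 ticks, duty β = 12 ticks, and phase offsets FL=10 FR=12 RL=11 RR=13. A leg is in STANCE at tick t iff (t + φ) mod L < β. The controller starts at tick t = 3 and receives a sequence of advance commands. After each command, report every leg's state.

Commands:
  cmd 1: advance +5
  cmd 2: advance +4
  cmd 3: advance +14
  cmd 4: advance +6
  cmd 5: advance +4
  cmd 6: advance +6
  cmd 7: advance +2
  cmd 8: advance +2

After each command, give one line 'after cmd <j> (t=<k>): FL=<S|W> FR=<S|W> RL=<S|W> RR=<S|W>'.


start t=3: FL=W FR=W RL=W RR=S
cmd 1: advance +5 → t=8, phase=(2,4,3,5) → FL=S FR=S RL=S RR=S
cmd 2: advance +4 → t=12, phase=(6,8,7,9) → FL=S FR=S RL=S RR=S
cmd 3: advance +14 → t=26, phase=(4,6,5,7) → FL=S FR=S RL=S RR=S
cmd 4: advance +6 → t=32, phase=(10,12,11,13) → FL=S FR=W RL=S RR=W
cmd 5: advance +4 → t=36, phase=(14,0,15,1) → FL=W FR=S RL=W RR=S
cmd 6: advance +6 → t=42, phase=(4,6,5,7) → FL=S FR=S RL=S RR=S
cmd 7: advance +2 → t=44, phase=(6,8,7,9) → FL=S FR=S RL=S RR=S
cmd 8: advance +2 → t=46, phase=(8,10,9,11) → FL=S FR=S RL=S RR=S

after cmd 1 (t=8): FL=S FR=S RL=S RR=S
after cmd 2 (t=12): FL=S FR=S RL=S RR=S
after cmd 3 (t=26): FL=S FR=S RL=S RR=S
after cmd 4 (t=32): FL=S FR=W RL=S RR=W
after cmd 5 (t=36): FL=W FR=S RL=W RR=S
after cmd 6 (t=42): FL=S FR=S RL=S RR=S
after cmd 7 (t=44): FL=S FR=S RL=S RR=S
after cmd 8 (t=46): FL=S FR=S RL=S RR=S


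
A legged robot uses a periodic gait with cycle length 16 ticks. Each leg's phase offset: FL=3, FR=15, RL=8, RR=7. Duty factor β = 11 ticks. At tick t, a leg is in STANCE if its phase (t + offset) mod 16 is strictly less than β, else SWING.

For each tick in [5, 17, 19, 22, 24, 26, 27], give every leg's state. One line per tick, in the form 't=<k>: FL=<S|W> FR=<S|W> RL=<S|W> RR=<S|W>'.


t=5: FL=S FR=S RL=W RR=W
t=17: FL=S FR=S RL=S RR=S
t=19: FL=S FR=S RL=W RR=S
t=22: FL=S FR=S RL=W RR=W
t=24: FL=W FR=S RL=S RR=W
t=26: FL=W FR=S RL=S RR=S
t=27: FL=W FR=S RL=S RR=S

t=5: phase=(8,4,13,12) vs β=11 → FL=S FR=S RL=W RR=W
t=17: phase=(4,0,9,8) vs β=11 → FL=S FR=S RL=S RR=S
t=19: phase=(6,2,11,10) vs β=11 → FL=S FR=S RL=W RR=S
t=22: phase=(9,5,14,13) vs β=11 → FL=S FR=S RL=W RR=W
t=24: phase=(11,7,0,15) vs β=11 → FL=W FR=S RL=S RR=W
t=26: phase=(13,9,2,1) vs β=11 → FL=W FR=S RL=S RR=S
t=27: phase=(14,10,3,2) vs β=11 → FL=W FR=S RL=S RR=S


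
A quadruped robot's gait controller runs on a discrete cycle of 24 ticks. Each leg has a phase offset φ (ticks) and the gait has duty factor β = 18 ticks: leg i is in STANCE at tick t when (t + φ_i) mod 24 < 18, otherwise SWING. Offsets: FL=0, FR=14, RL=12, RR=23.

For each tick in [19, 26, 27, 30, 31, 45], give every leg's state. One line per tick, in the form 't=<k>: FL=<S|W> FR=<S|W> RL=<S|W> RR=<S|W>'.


t=19: FL=W FR=S RL=S RR=W
t=26: FL=S FR=S RL=S RR=S
t=27: FL=S FR=S RL=S RR=S
t=30: FL=S FR=W RL=W RR=S
t=31: FL=S FR=W RL=W RR=S
t=45: FL=W FR=S RL=S RR=W

t=19: phase=(19,9,7,18) vs β=18 → FL=W FR=S RL=S RR=W
t=26: phase=(2,16,14,1) vs β=18 → FL=S FR=S RL=S RR=S
t=27: phase=(3,17,15,2) vs β=18 → FL=S FR=S RL=S RR=S
t=30: phase=(6,20,18,5) vs β=18 → FL=S FR=W RL=W RR=S
t=31: phase=(7,21,19,6) vs β=18 → FL=S FR=W RL=W RR=S
t=45: phase=(21,11,9,20) vs β=18 → FL=W FR=S RL=S RR=W


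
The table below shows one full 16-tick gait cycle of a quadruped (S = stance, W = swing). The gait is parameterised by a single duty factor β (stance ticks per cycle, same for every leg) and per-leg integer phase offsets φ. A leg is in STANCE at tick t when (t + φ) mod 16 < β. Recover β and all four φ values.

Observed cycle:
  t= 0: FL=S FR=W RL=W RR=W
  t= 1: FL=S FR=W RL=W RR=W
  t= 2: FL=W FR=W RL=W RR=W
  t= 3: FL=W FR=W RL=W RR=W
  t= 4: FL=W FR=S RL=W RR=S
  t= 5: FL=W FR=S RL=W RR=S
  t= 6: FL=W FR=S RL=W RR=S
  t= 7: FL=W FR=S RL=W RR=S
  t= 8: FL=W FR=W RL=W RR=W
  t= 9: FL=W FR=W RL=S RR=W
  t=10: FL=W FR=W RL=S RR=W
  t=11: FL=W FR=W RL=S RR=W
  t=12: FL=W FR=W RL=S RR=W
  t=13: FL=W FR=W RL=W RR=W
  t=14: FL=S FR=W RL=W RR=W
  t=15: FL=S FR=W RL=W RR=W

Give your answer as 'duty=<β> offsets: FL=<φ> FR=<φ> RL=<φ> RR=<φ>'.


duty=4 offsets: FL=2 FR=12 RL=7 RR=12

duty β = stance ticks per leg = 4
FL: stance ticks = 4; W→S at t=14 → φ=2
FR: stance ticks = 4; W→S at t=4 → φ=12
RL: stance ticks = 4; W→S at t=9 → φ=7
RR: stance ticks = 4; W→S at t=4 → φ=12


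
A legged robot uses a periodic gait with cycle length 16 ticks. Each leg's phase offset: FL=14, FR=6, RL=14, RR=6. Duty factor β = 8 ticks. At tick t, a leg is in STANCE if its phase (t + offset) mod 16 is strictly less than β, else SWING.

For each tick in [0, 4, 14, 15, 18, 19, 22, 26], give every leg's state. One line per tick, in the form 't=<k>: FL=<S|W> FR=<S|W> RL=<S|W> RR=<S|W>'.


t=0: FL=W FR=S RL=W RR=S
t=4: FL=S FR=W RL=S RR=W
t=14: FL=W FR=S RL=W RR=S
t=15: FL=W FR=S RL=W RR=S
t=18: FL=S FR=W RL=S RR=W
t=19: FL=S FR=W RL=S RR=W
t=22: FL=S FR=W RL=S RR=W
t=26: FL=W FR=S RL=W RR=S

t=0: phase=(14,6,14,6) vs β=8 → FL=W FR=S RL=W RR=S
t=4: phase=(2,10,2,10) vs β=8 → FL=S FR=W RL=S RR=W
t=14: phase=(12,4,12,4) vs β=8 → FL=W FR=S RL=W RR=S
t=15: phase=(13,5,13,5) vs β=8 → FL=W FR=S RL=W RR=S
t=18: phase=(0,8,0,8) vs β=8 → FL=S FR=W RL=S RR=W
t=19: phase=(1,9,1,9) vs β=8 → FL=S FR=W RL=S RR=W
t=22: phase=(4,12,4,12) vs β=8 → FL=S FR=W RL=S RR=W
t=26: phase=(8,0,8,0) vs β=8 → FL=W FR=S RL=W RR=S


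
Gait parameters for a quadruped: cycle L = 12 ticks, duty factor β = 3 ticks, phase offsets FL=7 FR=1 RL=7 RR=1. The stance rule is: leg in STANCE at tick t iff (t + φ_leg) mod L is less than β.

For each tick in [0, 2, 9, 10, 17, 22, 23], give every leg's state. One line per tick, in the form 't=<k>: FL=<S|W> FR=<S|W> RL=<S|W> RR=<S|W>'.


t=0: phase=(7,1,7,1) vs β=3 → FL=W FR=S RL=W RR=S
t=2: phase=(9,3,9,3) vs β=3 → FL=W FR=W RL=W RR=W
t=9: phase=(4,10,4,10) vs β=3 → FL=W FR=W RL=W RR=W
t=10: phase=(5,11,5,11) vs β=3 → FL=W FR=W RL=W RR=W
t=17: phase=(0,6,0,6) vs β=3 → FL=S FR=W RL=S RR=W
t=22: phase=(5,11,5,11) vs β=3 → FL=W FR=W RL=W RR=W
t=23: phase=(6,0,6,0) vs β=3 → FL=W FR=S RL=W RR=S

t=0: FL=W FR=S RL=W RR=S
t=2: FL=W FR=W RL=W RR=W
t=9: FL=W FR=W RL=W RR=W
t=10: FL=W FR=W RL=W RR=W
t=17: FL=S FR=W RL=S RR=W
t=22: FL=W FR=W RL=W RR=W
t=23: FL=W FR=S RL=W RR=S


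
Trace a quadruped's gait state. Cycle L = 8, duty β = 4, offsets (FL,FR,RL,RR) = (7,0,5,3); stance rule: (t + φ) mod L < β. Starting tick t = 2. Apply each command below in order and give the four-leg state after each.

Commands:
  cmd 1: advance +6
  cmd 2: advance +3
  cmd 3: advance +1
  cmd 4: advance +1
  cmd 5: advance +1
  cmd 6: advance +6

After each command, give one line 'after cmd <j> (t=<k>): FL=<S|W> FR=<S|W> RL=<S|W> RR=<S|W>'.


after cmd 1 (t=8): FL=W FR=S RL=W RR=S
after cmd 2 (t=11): FL=S FR=S RL=S RR=W
after cmd 3 (t=12): FL=S FR=W RL=S RR=W
after cmd 4 (t=13): FL=W FR=W RL=S RR=S
after cmd 5 (t=14): FL=W FR=W RL=S RR=S
after cmd 6 (t=20): FL=S FR=W RL=S RR=W

start t=2: FL=S FR=S RL=W RR=W
cmd 1: advance +6 → t=8, phase=(7,0,5,3) → FL=W FR=S RL=W RR=S
cmd 2: advance +3 → t=11, phase=(2,3,0,6) → FL=S FR=S RL=S RR=W
cmd 3: advance +1 → t=12, phase=(3,4,1,7) → FL=S FR=W RL=S RR=W
cmd 4: advance +1 → t=13, phase=(4,5,2,0) → FL=W FR=W RL=S RR=S
cmd 5: advance +1 → t=14, phase=(5,6,3,1) → FL=W FR=W RL=S RR=S
cmd 6: advance +6 → t=20, phase=(3,4,1,7) → FL=S FR=W RL=S RR=W


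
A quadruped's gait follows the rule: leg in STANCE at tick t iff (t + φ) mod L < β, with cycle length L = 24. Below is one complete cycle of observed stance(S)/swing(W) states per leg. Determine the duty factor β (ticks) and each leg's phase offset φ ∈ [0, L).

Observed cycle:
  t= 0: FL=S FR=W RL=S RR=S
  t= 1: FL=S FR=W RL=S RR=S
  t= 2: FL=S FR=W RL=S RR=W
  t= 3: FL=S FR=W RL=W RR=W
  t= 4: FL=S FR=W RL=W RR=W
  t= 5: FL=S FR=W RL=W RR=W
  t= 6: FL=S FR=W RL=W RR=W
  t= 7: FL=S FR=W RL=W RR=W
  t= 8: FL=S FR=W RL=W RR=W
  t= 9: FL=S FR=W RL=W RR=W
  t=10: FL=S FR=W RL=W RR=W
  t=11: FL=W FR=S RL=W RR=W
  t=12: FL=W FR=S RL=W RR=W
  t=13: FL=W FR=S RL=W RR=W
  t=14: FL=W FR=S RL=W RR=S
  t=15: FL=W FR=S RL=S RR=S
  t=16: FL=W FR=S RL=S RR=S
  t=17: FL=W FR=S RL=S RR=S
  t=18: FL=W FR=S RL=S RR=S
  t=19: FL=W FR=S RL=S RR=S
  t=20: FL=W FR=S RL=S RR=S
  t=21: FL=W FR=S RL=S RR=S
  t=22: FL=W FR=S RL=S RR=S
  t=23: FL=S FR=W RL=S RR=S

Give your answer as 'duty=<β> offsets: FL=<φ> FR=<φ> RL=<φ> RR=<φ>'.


duty β = stance ticks per leg = 12
FL: stance ticks = 12; W→S at t=23 → φ=1
FR: stance ticks = 12; W→S at t=11 → φ=13
RL: stance ticks = 12; W→S at t=15 → φ=9
RR: stance ticks = 12; W→S at t=14 → φ=10

duty=12 offsets: FL=1 FR=13 RL=9 RR=10


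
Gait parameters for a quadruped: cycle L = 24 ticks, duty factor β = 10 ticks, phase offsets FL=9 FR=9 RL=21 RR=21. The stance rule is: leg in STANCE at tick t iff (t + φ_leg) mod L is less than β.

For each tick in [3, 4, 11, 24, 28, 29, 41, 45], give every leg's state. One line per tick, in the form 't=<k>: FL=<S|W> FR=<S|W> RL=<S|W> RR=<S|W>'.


t=3: phase=(12,12,0,0) vs β=10 → FL=W FR=W RL=S RR=S
t=4: phase=(13,13,1,1) vs β=10 → FL=W FR=W RL=S RR=S
t=11: phase=(20,20,8,8) vs β=10 → FL=W FR=W RL=S RR=S
t=24: phase=(9,9,21,21) vs β=10 → FL=S FR=S RL=W RR=W
t=28: phase=(13,13,1,1) vs β=10 → FL=W FR=W RL=S RR=S
t=29: phase=(14,14,2,2) vs β=10 → FL=W FR=W RL=S RR=S
t=41: phase=(2,2,14,14) vs β=10 → FL=S FR=S RL=W RR=W
t=45: phase=(6,6,18,18) vs β=10 → FL=S FR=S RL=W RR=W

t=3: FL=W FR=W RL=S RR=S
t=4: FL=W FR=W RL=S RR=S
t=11: FL=W FR=W RL=S RR=S
t=24: FL=S FR=S RL=W RR=W
t=28: FL=W FR=W RL=S RR=S
t=29: FL=W FR=W RL=S RR=S
t=41: FL=S FR=S RL=W RR=W
t=45: FL=S FR=S RL=W RR=W
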